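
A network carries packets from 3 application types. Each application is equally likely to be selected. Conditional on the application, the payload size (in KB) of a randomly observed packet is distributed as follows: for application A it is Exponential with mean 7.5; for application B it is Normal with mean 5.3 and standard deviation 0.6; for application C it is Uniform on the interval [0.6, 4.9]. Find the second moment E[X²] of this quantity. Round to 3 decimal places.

For each component E[X²] = Var + (mean)², giving A: 112.5; B: 28.45; C: 9.10333.
Overall E[X²] = 0.333333·112.5 + 0.333333·28.45 + 0.333333·9.10333 = 50.0178.

50.018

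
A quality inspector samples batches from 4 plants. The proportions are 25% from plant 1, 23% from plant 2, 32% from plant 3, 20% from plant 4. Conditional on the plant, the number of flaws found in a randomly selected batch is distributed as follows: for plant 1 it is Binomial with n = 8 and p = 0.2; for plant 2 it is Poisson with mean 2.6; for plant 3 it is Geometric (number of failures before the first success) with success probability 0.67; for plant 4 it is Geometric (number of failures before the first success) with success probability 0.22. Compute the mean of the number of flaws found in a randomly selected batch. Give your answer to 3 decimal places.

1.865

Component means — 1: 1.6; 2: 2.6; 3: 0.492537; 4: 3.54545.
E[X] = 0.25·1.6 + 0.23·2.6 + 0.32·0.492537 + 0.2·3.54545 = 1.8647.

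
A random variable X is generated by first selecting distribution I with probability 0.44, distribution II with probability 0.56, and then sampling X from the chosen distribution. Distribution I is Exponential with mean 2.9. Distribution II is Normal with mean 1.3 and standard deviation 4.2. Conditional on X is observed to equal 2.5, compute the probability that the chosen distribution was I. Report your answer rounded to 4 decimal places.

Likelihoods f(2.5 | ·): I: 0.145616; II: 0.0911873.
Posterior ∝ prior × likelihood. Numerator for I: 0.44·0.145616 = 0.0640712.
Normalizing constant: 0.44·0.145616 + 0.56·0.0911873 = 0.115136.
P(I | observation) = 0.0640712 / 0.115136 = 0.556482.

0.5565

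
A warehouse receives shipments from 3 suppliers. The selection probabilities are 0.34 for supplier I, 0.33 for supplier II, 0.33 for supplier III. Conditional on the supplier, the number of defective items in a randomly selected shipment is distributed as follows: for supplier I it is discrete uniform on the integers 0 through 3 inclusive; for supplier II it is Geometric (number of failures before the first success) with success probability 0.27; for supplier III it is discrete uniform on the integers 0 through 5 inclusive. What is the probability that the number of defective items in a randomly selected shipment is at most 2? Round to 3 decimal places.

0.622

Conditional on each supplier, P(X ≤ 2): I: 0.75; II: 0.610983; III: 0.5.
By total probability, P(X ≤ 2) = 0.34·0.75 + 0.33·0.610983 + 0.33·0.5 = 0.621624.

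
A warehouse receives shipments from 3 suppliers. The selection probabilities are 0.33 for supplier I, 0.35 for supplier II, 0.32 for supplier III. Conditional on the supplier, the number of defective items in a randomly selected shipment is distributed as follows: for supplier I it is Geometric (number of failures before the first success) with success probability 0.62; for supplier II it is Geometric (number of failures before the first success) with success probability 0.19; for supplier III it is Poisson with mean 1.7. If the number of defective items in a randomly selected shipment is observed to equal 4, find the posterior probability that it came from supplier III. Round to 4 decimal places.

0.3821

Likelihoods P(X=4 | ·): I: 0.0129278; II: 0.0817888; III: 0.0635746.
Posterior ∝ prior × likelihood. Numerator for III: 0.32·0.0635746 = 0.0203439.
Normalizing constant: 0.33·0.0129278 + 0.35·0.0817888 + 0.32·0.0635746 = 0.0532361.
P(III | observation) = 0.0203439 / 0.0532361 = 0.382144.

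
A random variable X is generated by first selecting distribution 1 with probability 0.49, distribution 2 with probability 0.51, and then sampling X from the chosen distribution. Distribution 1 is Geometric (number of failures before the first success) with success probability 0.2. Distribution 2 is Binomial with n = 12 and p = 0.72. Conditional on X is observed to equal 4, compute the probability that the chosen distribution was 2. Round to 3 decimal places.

0.060

Likelihoods P(X=4 | ·): 1: 0.08192; 2: 0.00502573.
Posterior ∝ prior × likelihood. Numerator for 2: 0.51·0.00502573 = 0.00256312.
Normalizing constant: 0.49·0.08192 + 0.51·0.00502573 = 0.0427039.
P(2 | observation) = 0.00256312 / 0.0427039 = 0.0600208.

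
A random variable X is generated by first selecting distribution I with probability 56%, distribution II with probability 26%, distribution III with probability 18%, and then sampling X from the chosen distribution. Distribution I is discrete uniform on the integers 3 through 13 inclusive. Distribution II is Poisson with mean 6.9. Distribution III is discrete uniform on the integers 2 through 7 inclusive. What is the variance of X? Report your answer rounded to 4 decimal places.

9.5995

Per component, I: μ=8, E[X²]=74; II: μ=6.9, E[X²]=54.51; III: μ=4.5, E[X²]=23.1667.
E[X] = 0.56·8 + 0.26·6.9 + 0.18·4.5 = 7.084.
E[X²] = 0.56·74 + 0.26·54.51 + 0.18·23.1667 = 59.7826.
Var(X) = E[X²] − (E[X])² = 59.7826 − 50.1831 = 9.59954.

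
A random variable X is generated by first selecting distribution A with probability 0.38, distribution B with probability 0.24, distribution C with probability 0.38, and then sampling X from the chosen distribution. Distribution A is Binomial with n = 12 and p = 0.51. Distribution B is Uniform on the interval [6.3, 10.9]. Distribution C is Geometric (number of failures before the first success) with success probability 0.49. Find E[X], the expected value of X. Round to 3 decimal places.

4.785

Component means — A: 6.12; B: 8.6; C: 1.04082.
E[X] = 0.38·6.12 + 0.24·8.6 + 0.38·1.04082 = 4.78511.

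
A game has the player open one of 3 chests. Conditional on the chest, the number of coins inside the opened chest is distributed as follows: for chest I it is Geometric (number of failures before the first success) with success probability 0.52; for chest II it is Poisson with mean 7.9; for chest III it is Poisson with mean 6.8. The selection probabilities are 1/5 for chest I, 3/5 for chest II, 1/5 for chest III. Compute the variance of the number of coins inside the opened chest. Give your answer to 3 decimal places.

Per component, I: μ=0.923077, E[X²]=2.62722; II: μ=7.9, E[X²]=70.31; III: μ=6.8, E[X²]=53.04.
E[X] = 0.2·0.923077 + 0.6·7.9 + 0.2·6.8 = 6.28462.
E[X²] = 0.2·2.62722 + 0.6·70.31 + 0.2·53.04 = 53.3194.
Var(X) = E[X²] − (E[X])² = 53.3194 − 39.4964 = 13.8231.

13.823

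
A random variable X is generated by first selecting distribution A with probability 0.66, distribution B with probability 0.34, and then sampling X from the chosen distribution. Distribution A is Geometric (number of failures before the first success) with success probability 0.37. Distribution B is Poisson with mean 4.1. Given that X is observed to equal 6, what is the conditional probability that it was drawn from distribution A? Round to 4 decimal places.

Likelihoods P(X=6 | ·): A: 0.0231337; B: 0.109336.
Posterior ∝ prior × likelihood. Numerator for A: 0.66·0.0231337 = 0.0152682.
Normalizing constant: 0.66·0.0231337 + 0.34·0.109336 = 0.0524425.
P(A | observation) = 0.0152682 / 0.0524425 = 0.291143.

0.2911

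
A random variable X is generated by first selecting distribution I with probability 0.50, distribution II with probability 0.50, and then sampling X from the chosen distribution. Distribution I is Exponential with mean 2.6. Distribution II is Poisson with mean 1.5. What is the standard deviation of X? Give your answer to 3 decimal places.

2.105

Per component, I: μ=2.6, E[X²]=13.52; II: μ=1.5, E[X²]=3.75.
E[X] = 0.5·2.6 + 0.5·1.5 = 2.05.
E[X²] = 0.5·13.52 + 0.5·3.75 = 8.635.
Var(X) = E[X²] − (E[X])² = 8.635 − 4.2025 = 4.4325.
SD(X) = √4.4325 = 2.10535.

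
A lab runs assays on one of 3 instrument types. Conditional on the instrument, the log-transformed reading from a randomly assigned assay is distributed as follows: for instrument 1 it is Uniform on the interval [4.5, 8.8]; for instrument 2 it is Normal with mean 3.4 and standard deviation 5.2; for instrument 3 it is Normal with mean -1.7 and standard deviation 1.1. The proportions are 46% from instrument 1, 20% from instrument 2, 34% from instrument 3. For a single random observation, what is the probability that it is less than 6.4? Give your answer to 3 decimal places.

0.687

Conditional on each instrument, P(X < 6.4): 1: 0.44186; 2: 0.718004; 3: 1.
By total probability, P(X < 6.4) = 0.46·0.44186 + 0.2·0.718004 + 0.34·1 = 0.686857.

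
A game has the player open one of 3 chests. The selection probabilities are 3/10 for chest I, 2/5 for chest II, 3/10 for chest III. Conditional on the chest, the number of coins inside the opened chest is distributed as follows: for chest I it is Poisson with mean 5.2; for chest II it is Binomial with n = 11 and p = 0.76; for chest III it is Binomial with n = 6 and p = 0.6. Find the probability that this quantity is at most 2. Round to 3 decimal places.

Conditional on each chest, P(X ≤ 2): I: 0.108787; II: 8.93776e-05; III: 0.1792.
By total probability, P(X ≤ 2) = 0.3·0.108787 + 0.4·8.93776e-05 + 0.3·0.1792 = 0.0864317.

0.086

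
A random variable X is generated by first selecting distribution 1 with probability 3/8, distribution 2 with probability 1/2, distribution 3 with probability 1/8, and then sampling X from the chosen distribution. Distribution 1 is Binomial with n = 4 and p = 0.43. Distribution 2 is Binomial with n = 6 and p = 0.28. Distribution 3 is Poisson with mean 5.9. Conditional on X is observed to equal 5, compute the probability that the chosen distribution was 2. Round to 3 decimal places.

0.154

Likelihoods P(X=5 | ·): 1: 0; 2: 0.00743488; 3: 0.163208.
Posterior ∝ prior × likelihood. Numerator for 2: 0.5·0.00743488 = 0.00371744.
Normalizing constant: 0.375·0 + 0.5·0.00743488 + 0.125·0.163208 = 0.0241184.
P(2 | observation) = 0.00371744 / 0.0241184 = 0.154133.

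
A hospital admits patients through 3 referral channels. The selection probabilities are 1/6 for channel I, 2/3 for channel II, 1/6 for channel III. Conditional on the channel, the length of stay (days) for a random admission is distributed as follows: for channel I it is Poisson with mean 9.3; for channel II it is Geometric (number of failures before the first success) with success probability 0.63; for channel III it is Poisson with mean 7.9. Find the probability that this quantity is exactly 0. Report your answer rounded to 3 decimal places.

Conditional on each channel, P(X = 0): I: 9.14242e-05; II: 0.63; III: 0.000370744.
By total probability, P(X = 0) = 0.166667·9.14242e-05 + 0.666667·0.63 + 0.166667·0.000370744 = 0.420077.

0.420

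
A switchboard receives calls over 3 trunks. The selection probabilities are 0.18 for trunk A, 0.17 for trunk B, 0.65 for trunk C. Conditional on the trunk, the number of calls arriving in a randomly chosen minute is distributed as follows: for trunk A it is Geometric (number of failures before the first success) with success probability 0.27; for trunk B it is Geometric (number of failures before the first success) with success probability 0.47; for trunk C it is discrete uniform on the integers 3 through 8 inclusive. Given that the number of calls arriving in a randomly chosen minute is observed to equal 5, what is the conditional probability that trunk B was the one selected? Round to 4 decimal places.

0.0274

Likelihoods P(X=5 | ·): A: 0.0559729; B: 0.0196552; C: 0.166667.
Posterior ∝ prior × likelihood. Numerator for B: 0.17·0.0196552 = 0.00334138.
Normalizing constant: 0.18·0.0559729 + 0.17·0.0196552 + 0.65·0.166667 = 0.12175.
P(B | observation) = 0.00334138 / 0.12175 = 0.0274447.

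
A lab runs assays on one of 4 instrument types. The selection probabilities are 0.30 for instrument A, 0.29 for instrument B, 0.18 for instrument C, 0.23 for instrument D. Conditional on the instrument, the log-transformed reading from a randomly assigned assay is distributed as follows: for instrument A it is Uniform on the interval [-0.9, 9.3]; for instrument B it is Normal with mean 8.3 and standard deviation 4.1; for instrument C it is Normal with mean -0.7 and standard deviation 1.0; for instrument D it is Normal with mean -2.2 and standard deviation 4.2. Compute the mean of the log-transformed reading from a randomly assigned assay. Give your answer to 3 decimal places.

Component means — A: 4.2; B: 8.3; C: -0.7; D: -2.2.
E[X] = 0.3·4.2 + 0.29·8.3 + 0.18·-0.7 + 0.23·-2.2 = 3.035.

3.035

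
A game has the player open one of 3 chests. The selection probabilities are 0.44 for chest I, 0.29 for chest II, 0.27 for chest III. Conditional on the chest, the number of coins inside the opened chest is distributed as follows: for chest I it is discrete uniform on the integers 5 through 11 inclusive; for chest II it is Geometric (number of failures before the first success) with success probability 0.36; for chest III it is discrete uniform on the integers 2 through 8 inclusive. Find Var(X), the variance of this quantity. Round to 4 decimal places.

Per component, I: μ=8, E[X²]=68; II: μ=1.77778, E[X²]=8.09877; III: μ=5, E[X²]=29.
E[X] = 0.44·8 + 0.29·1.77778 + 0.27·5 = 5.38556.
E[X²] = 0.44·68 + 0.29·8.09877 + 0.27·29 = 40.0986.
Var(X) = E[X²] − (E[X])² = 40.0986 − 29.0042 = 11.0944.

11.0944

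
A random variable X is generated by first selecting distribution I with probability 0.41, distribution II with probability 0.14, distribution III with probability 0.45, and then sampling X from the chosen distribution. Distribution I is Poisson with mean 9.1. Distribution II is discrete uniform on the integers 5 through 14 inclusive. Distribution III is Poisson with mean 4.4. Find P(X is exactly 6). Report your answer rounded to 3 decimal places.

0.106

Conditional on each component, P(X = 6): I: 0.0880716; II: 0.1; III: 0.123734.
By total probability, P(X = 6) = 0.41·0.0880716 + 0.14·0.1 + 0.45·0.123734 = 0.10579.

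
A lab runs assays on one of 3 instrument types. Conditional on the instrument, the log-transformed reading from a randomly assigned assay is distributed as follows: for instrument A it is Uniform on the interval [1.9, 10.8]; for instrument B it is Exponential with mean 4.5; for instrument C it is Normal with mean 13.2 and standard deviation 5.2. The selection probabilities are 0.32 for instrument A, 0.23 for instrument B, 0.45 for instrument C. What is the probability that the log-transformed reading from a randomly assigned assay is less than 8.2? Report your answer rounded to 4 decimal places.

Conditional on each instrument, P(X < 8.2): A: 0.707865; B: 0.838334; C: 0.168141.
By total probability, P(X < 8.2) = 0.32·0.707865 + 0.23·0.838334 + 0.45·0.168141 = 0.494997.

0.4950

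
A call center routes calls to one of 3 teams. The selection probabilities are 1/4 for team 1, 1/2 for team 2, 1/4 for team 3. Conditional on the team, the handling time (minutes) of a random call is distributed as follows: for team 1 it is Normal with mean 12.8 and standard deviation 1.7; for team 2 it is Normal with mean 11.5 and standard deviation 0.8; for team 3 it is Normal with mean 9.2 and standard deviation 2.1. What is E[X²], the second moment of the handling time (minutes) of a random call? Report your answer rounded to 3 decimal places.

130.390

For each component E[X²] = Var + (mean)², giving 1: 166.73; 2: 132.89; 3: 89.05.
Overall E[X²] = 0.25·166.73 + 0.5·132.89 + 0.25·89.05 = 130.39.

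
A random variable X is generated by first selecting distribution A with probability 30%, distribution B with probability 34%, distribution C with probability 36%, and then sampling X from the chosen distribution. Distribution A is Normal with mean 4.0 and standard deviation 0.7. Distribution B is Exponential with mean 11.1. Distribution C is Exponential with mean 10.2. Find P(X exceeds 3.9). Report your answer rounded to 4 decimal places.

Conditional on each component, P(X > 3.9): A: 0.556798; B: 0.703736; C: 0.682254.
By total probability, P(X > 3.9) = 0.3·0.556798 + 0.34·0.703736 + 0.36·0.682254 = 0.651921.

0.6519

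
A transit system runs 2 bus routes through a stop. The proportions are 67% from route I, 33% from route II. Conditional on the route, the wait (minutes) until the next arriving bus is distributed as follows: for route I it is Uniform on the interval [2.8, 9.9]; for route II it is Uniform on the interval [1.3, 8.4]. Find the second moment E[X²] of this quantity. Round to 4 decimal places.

For each component E[X²] = Var + (mean)², giving I: 44.5233; II: 27.7233.
Overall E[X²] = 0.67·44.5233 + 0.33·27.7233 = 38.9793.

38.9793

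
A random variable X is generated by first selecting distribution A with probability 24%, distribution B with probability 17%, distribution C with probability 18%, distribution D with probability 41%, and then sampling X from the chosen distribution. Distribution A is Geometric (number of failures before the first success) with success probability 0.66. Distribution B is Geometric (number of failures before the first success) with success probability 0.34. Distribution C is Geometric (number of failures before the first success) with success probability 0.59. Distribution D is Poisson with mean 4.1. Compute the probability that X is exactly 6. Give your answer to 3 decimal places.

Conditional on each component, P(X = 6): A: 0.00101957; B: 0.0281023; C: 0.00280256; D: 0.109336.
By total probability, P(X = 6) = 0.24·0.00101957 + 0.17·0.0281023 + 0.18·0.00280256 + 0.41·0.109336 = 0.0503543.

0.050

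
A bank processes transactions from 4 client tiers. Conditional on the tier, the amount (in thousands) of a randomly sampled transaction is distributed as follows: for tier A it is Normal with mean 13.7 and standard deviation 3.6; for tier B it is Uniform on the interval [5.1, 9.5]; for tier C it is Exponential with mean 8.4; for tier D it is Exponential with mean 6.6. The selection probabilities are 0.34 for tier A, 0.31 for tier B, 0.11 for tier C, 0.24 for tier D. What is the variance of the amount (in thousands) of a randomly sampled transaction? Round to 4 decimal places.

32.7670

Per component, A: μ=13.7, E[X²]=200.65; B: μ=7.3, E[X²]=54.9033; C: μ=8.4, E[X²]=141.12; D: μ=6.6, E[X²]=87.12.
E[X] = 0.34·13.7 + 0.31·7.3 + 0.11·8.4 + 0.24·6.6 = 9.429.
E[X²] = 0.34·200.65 + 0.31·54.9033 + 0.11·141.12 + 0.24·87.12 = 121.673.
Var(X) = E[X²] − (E[X])² = 121.673 − 88.906 = 32.767.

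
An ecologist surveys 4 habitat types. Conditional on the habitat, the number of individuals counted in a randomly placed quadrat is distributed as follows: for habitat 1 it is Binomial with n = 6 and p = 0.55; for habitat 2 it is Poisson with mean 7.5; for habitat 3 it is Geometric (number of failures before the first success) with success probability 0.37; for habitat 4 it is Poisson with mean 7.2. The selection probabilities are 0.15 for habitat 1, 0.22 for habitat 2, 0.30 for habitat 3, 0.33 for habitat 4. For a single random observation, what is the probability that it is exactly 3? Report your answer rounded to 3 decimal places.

0.097

Conditional on each habitat, P(X = 3): 1: 0.303218; 2: 0.0388887; 3: 0.0925174; 4: 0.0464436.
By total probability, P(X = 3) = 0.15·0.303218 + 0.22·0.0388887 + 0.3·0.0925174 + 0.33·0.0464436 = 0.0971199.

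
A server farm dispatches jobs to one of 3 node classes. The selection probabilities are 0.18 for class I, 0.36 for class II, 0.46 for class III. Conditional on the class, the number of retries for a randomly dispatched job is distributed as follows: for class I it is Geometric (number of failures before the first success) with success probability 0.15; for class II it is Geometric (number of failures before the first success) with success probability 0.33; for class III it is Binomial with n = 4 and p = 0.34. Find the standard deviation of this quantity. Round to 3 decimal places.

Per component, I: μ=5.66667, E[X²]=69.8889; II: μ=2.0303, E[X²]=10.2746; III: μ=1.36, E[X²]=2.7472.
E[X] = 0.18·5.66667 + 0.36·2.0303 + 0.46·1.36 = 2.37651.
E[X²] = 0.18·69.8889 + 0.36·10.2746 + 0.46·2.7472 = 17.5426.
Var(X) = E[X²] − (E[X])² = 17.5426 − 5.6478 = 11.8948.
SD(X) = √11.8948 = 3.44888.

3.449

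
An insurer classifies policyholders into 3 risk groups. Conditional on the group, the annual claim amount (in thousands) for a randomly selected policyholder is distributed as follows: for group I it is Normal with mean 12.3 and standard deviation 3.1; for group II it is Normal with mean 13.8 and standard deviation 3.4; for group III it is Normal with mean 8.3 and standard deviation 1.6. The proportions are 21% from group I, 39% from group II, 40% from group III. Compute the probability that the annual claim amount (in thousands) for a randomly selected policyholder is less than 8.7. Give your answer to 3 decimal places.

Conditional on each group, P(X < 8.7): I: 0.122762; II: 0.0668072; III: 0.598706.
By total probability, P(X < 8.7) = 0.21·0.122762 + 0.39·0.0668072 + 0.4·0.598706 = 0.291317.

0.291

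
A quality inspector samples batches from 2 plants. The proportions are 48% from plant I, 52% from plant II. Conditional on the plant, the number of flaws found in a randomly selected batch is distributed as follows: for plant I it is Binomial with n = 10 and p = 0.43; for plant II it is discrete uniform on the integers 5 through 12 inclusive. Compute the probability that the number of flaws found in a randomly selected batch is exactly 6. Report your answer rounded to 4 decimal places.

0.1323

Conditional on each plant, P(X = 6): I: 0.140129; II: 0.125.
By total probability, P(X = 6) = 0.48·0.140129 + 0.52·0.125 = 0.132262.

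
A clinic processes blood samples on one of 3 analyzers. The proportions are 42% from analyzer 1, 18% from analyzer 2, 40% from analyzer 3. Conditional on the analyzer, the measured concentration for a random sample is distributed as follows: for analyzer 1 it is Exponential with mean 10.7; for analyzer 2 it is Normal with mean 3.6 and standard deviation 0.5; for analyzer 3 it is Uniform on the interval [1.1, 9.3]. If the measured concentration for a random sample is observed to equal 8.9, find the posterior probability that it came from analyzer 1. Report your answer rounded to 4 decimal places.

0.2594

Likelihoods f(8.9 | ·): 1: 0.04068; 2: 3.18622e-25; 3: 0.121951.
Posterior ∝ prior × likelihood. Numerator for 1: 0.42·0.04068 = 0.0170856.
Normalizing constant: 0.42·0.04068 + 0.18·3.18622e-25 + 0.4·0.121951 = 0.0658661.
P(1 | observation) = 0.0170856 / 0.0658661 = 0.259399.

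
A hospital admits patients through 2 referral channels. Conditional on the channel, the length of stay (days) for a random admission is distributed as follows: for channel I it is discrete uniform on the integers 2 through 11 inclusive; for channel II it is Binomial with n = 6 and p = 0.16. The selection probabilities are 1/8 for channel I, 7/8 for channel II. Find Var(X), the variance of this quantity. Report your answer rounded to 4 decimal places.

Per component, I: μ=6.5, E[X²]=50.5; II: μ=0.96, E[X²]=1.728.
E[X] = 0.125·6.5 + 0.875·0.96 = 1.6525.
E[X²] = 0.125·50.5 + 0.875·1.728 = 7.8245.
Var(X) = E[X²] − (E[X])² = 7.8245 − 2.73076 = 5.09374.

5.0937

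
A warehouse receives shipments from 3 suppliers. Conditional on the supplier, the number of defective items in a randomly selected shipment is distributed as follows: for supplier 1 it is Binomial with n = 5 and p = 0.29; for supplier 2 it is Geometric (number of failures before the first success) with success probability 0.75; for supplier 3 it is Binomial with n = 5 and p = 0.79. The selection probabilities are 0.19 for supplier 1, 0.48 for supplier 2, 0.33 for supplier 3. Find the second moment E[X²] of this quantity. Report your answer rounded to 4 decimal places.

For each component E[X²] = Var + (mean)², giving 1: 3.132; 2: 0.555556; 3: 16.432.
Overall E[X²] = 0.19·3.132 + 0.48·0.555556 + 0.33·16.432 = 6.28431.

6.2843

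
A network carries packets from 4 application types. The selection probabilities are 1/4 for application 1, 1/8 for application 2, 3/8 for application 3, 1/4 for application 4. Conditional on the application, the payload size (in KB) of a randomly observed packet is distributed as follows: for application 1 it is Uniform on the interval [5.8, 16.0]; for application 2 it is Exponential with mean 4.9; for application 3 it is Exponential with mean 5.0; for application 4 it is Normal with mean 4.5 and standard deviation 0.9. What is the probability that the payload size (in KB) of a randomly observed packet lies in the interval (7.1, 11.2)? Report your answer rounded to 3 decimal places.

Conditional on each application, P(7.1 < X < 11.2): 1: 0.401961; 2: 0.133108; 3: 0.135256; 4: 0.00193303.
By total probability, P(7.1 < X < 11.2) = 0.25·0.401961 + 0.125·0.133108 + 0.375·0.135256 + 0.25·0.00193303 = 0.168333.

0.168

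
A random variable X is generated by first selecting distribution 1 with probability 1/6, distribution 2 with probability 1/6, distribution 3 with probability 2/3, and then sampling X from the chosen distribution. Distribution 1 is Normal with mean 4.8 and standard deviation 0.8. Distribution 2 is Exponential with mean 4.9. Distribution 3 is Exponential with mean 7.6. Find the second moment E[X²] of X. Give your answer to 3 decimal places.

88.963

For each component E[X²] = Var + (mean)², giving 1: 23.68; 2: 48.02; 3: 115.52.
Overall E[X²] = 0.166667·23.68 + 0.166667·48.02 + 0.666667·115.52 = 88.9633.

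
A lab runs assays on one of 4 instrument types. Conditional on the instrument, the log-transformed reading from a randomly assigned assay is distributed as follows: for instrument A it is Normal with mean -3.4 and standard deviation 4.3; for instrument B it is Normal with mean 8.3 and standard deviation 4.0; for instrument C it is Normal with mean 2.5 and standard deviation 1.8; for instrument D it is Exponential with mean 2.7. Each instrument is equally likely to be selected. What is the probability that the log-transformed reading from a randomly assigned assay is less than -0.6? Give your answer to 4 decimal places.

0.1995

Conditional on each instrument, P(X < -0.6): A: 0.742529; B: 0.0130406; C: 0.0425146; D: 0.
By total probability, P(X < -0.6) = 0.25·0.742529 + 0.25·0.0130406 + 0.25·0.0425146 + 0.25·0 = 0.199521.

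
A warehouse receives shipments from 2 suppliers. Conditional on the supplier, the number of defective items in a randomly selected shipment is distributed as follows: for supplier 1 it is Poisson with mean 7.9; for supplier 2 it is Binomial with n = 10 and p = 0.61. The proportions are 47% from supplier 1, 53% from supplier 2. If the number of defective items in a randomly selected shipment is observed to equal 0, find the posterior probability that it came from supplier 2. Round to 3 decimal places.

0.198

Likelihoods P(X=0 | ·): 1: 0.000370744; 2: 8.14041e-05.
Posterior ∝ prior × likelihood. Numerator for 2: 0.53·8.14041e-05 = 4.31442e-05.
Normalizing constant: 0.47·0.000370744 + 0.53·8.14041e-05 = 0.000217394.
P(2 | observation) = 4.31442e-05 / 0.000217394 = 0.198461.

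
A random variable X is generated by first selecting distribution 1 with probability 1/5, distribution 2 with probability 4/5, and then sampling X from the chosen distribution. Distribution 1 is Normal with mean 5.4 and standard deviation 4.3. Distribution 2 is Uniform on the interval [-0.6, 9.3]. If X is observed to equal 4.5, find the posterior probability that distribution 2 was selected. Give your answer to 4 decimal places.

0.8166

Likelihoods f(4.5 | ·): 1: 0.0907672; 2: 0.10101.
Posterior ∝ prior × likelihood. Numerator for 2: 0.8·0.10101 = 0.0808081.
Normalizing constant: 0.2·0.0907672 + 0.8·0.10101 = 0.0989615.
P(2 | observation) = 0.0808081 / 0.0989615 = 0.816561.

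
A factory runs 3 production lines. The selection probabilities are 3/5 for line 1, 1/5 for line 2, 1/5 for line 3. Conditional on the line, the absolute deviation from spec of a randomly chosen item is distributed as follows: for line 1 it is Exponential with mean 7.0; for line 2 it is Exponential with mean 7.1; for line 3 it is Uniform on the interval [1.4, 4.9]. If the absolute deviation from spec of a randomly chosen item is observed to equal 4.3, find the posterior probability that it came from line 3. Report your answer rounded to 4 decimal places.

Likelihoods f(4.3 | ·): 1: 0.0772896; 2: 0.0768632; 3: 0.285714.
Posterior ∝ prior × likelihood. Numerator for 3: 0.2·0.285714 = 0.0571429.
Normalizing constant: 0.6·0.0772896 + 0.2·0.0768632 + 0.2·0.285714 = 0.118889.
P(3 | observation) = 0.0571429 / 0.118889 = 0.480639.

0.4806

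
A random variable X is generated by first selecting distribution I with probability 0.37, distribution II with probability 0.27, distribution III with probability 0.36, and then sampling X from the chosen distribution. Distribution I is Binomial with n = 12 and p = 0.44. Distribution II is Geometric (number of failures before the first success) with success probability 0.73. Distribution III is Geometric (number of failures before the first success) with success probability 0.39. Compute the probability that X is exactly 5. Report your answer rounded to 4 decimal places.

Conditional on each component, P(X = 5): I: 0.225582; II: 0.00104747; III: 0.0329393.
By total probability, P(X = 5) = 0.37·0.225582 + 0.27·0.00104747 + 0.36·0.0329393 = 0.0956063.

0.0956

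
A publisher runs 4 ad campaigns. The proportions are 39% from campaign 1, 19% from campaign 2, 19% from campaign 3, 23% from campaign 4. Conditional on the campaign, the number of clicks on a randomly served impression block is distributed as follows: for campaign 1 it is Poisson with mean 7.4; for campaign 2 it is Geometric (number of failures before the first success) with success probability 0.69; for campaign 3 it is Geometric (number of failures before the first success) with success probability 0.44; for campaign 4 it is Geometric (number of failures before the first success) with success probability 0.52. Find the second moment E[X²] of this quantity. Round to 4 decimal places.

25.8661

For each component E[X²] = Var + (mean)², giving 1: 62.16; 2: 0.852972; 3: 4.5124; 4: 2.62722.
Overall E[X²] = 0.39·62.16 + 0.19·0.852972 + 0.19·4.5124 + 0.23·2.62722 = 25.8661.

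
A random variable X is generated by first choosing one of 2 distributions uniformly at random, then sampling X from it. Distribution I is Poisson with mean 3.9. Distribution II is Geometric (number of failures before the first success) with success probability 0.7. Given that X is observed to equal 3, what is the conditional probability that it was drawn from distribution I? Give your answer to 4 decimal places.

Likelihoods P(X=3 | ·): I: 0.200122; II: 0.0189.
Posterior ∝ prior × likelihood. Numerator for I: 0.5·0.200122 = 0.100061.
Normalizing constant: 0.5·0.200122 + 0.5·0.0189 = 0.109511.
P(I | observation) = 0.100061 / 0.109511 = 0.913707.

0.9137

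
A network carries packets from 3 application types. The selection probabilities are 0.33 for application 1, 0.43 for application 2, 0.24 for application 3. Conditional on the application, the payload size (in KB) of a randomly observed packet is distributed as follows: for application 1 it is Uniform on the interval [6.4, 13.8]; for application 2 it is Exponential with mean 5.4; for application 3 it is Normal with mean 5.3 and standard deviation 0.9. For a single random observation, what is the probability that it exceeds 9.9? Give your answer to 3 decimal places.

0.243

Conditional on each application, P(X > 9.9): 1: 0.527027; 2: 0.15988; 3: 1.60135e-07.
By total probability, P(X > 9.9) = 0.33·0.527027 + 0.43·0.15988 + 0.24·1.60135e-07 = 0.242667.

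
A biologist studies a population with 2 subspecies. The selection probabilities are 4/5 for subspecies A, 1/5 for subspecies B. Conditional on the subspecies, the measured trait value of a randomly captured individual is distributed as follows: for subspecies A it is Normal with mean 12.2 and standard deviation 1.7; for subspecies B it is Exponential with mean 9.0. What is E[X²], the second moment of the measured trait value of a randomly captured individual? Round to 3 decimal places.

153.784

For each component E[X²] = Var + (mean)², giving A: 151.73; B: 162.
Overall E[X²] = 0.8·151.73 + 0.2·162 = 153.784.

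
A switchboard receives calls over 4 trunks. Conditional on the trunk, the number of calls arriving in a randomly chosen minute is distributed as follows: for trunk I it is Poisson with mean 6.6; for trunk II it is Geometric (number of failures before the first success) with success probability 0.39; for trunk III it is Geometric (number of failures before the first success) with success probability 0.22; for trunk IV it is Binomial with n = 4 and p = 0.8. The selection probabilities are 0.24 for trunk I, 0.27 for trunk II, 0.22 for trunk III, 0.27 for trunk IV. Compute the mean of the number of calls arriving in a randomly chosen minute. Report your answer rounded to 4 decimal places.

3.6503

Component means — I: 6.6; II: 1.5641; III: 3.54545; IV: 3.2.
E[X] = 0.24·6.6 + 0.27·1.5641 + 0.22·3.54545 + 0.27·3.2 = 3.65031.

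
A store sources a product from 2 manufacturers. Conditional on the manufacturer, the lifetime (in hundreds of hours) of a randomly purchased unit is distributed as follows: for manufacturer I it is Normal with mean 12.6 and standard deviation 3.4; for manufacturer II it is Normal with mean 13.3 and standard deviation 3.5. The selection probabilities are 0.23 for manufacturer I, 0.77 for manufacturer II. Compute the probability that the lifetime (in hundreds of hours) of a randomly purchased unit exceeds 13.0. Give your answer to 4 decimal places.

0.5155

Conditional on each manufacturer, P(X > 13.0): I: 0.453174; II: 0.534153.
By total probability, P(X > 13.0) = 0.23·0.453174 + 0.77·0.534153 = 0.515528.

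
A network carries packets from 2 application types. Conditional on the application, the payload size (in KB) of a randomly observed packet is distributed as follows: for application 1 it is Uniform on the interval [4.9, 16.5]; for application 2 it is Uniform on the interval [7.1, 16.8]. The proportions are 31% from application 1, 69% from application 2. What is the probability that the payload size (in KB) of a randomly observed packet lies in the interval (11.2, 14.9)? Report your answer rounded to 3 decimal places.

0.362

Conditional on each application, P(11.2 < X < 14.9): 1: 0.318966; 2: 0.381443.
By total probability, P(11.2 < X < 14.9) = 0.31·0.318966 + 0.69·0.381443 = 0.362075.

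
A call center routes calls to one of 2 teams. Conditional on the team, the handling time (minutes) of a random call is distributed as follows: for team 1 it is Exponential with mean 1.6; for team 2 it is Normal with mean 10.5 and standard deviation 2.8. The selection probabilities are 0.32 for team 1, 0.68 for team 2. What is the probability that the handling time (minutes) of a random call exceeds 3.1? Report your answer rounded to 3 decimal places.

0.723

Conditional on each team, P(X > 3.1): 1: 0.144064; 2: 0.99589.
By total probability, P(X > 3.1) = 0.32·0.144064 + 0.68·0.99589 = 0.723305.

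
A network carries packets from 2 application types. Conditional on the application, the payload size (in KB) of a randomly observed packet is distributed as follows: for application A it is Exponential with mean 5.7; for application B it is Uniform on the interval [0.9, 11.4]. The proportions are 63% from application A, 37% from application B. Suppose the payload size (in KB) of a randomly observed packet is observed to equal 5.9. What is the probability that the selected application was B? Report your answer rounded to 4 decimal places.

0.4730

Likelihoods f(5.9 | ·): A: 0.062315; B: 0.0952381.
Posterior ∝ prior × likelihood. Numerator for B: 0.37·0.0952381 = 0.0352381.
Normalizing constant: 0.63·0.062315 + 0.37·0.0952381 = 0.0744965.
P(B | observation) = 0.0352381 / 0.0744965 = 0.473017.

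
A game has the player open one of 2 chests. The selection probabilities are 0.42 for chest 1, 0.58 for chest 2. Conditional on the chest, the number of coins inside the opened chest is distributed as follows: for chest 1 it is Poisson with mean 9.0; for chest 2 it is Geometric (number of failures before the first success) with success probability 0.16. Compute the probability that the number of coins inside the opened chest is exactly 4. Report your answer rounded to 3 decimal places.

Conditional on each chest, P(X = 4): 1: 0.0337372; 2: 0.0796594.
By total probability, P(X = 4) = 0.42·0.0337372 + 0.58·0.0796594 = 0.0603721.

0.060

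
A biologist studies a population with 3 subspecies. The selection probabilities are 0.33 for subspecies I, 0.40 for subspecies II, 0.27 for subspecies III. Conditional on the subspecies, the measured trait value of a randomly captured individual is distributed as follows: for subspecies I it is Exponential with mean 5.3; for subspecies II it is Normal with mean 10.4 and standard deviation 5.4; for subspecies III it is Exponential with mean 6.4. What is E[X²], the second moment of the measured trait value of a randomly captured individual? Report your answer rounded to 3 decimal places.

For each component E[X²] = Var + (mean)², giving I: 56.18; II: 137.32; III: 81.92.
Overall E[X²] = 0.33·56.18 + 0.4·137.32 + 0.27·81.92 = 95.5858.

95.586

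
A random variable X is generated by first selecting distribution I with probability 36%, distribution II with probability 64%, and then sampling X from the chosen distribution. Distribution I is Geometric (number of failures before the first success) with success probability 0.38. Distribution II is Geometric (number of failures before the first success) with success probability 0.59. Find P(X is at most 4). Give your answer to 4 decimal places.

Conditional on each component, P(X ≤ 4): I: 0.908387; II: 0.988414.
By total probability, P(X ≤ 4) = 0.36·0.908387 + 0.64·0.988414 = 0.959604.

0.9596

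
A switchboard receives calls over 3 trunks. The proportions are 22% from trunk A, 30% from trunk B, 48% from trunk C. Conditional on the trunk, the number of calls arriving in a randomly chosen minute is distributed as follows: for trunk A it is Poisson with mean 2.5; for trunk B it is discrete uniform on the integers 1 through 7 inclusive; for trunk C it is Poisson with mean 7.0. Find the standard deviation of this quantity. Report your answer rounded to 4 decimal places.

2.9484

Per component, A: μ=2.5, E[X²]=8.75; B: μ=4, E[X²]=20; C: μ=7, E[X²]=56.
E[X] = 0.22·2.5 + 0.3·4 + 0.48·7 = 5.11.
E[X²] = 0.22·8.75 + 0.3·20 + 0.48·56 = 34.805.
Var(X) = E[X²] − (E[X])² = 34.805 − 26.1121 = 8.6929.
SD(X) = √8.6929 = 2.94837.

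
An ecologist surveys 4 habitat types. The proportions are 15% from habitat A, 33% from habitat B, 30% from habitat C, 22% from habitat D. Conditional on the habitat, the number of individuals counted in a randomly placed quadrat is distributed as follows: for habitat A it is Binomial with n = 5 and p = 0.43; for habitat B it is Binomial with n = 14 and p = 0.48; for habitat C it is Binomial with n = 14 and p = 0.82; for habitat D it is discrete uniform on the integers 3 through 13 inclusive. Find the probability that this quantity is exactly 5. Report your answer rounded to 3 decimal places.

Conditional on each habitat, P(X = 5): A: 0.0147008; B: 0.141808; C: 0.000147226; D: 0.0909091.
By total probability, P(X = 5) = 0.15·0.0147008 + 0.33·0.141808 + 0.3·0.000147226 + 0.22·0.0909091 = 0.0690459.

0.069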